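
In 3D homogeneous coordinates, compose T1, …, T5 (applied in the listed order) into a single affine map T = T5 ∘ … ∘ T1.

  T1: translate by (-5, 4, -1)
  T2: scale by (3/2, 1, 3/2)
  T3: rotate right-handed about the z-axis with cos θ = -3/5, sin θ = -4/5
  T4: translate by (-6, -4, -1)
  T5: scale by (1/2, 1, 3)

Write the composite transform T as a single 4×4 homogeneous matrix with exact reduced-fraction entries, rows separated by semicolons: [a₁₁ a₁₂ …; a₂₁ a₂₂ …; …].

T = [-9/20 2/5 0 17/20; -6/5 -3/5 0 -2/5; 0 0 9/2 -15/2; 0 0 0 1]

T1 = [1 0 0 -5; 0 1 0 4; 0 0 1 -1; 0 0 0 1]
T2·T1 = [3/2 0 0 -15/2; 0 1 0 4; 0 0 3/2 -3/2; 0 0 0 1]
T3·…·T1 = [-9/10 4/5 0 77/10; -6/5 -3/5 0 18/5; 0 0 3/2 -3/2; 0 0 0 1]
T4·…·T1 = [-9/10 4/5 0 17/10; -6/5 -3/5 0 -2/5; 0 0 3/2 -5/2; 0 0 0 1]
T5·…·T1 = [-9/20 2/5 0 17/20; -6/5 -3/5 0 -2/5; 0 0 9/2 -15/2; 0 0 0 1]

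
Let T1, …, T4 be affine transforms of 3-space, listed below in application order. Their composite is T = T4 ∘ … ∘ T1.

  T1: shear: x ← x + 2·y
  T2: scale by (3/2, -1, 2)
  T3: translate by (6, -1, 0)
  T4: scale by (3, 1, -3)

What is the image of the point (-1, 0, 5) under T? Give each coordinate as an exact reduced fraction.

T(p) = (27/2, -1, -30)

T1 shear: x ← x + 2·y: (-1, 0, 5) → (-1, 0, 5)
T2 scale by (3/2, -1, 2): (-1, 0, 5) → (-3/2, 0, 10)
T3 translate by (6, -1, 0): (-3/2, 0, 10) → (9/2, -1, 10)
T4 scale by (3, 1, -3): (9/2, -1, 10) → (27/2, -1, -30)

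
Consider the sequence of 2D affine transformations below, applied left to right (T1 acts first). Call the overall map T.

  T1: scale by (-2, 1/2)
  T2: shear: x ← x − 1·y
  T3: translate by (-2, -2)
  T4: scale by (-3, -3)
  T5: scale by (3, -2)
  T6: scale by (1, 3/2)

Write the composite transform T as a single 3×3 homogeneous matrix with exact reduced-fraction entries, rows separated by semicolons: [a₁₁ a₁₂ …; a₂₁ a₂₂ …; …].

T1 = [-2 0 0; 0 1/2 0; 0 0 1]
T2·T1 = [-2 -1/2 0; 0 1/2 0; 0 0 1]
T3·…·T1 = [-2 -1/2 -2; 0 1/2 -2; 0 0 1]
T4·…·T1 = [6 3/2 6; 0 -3/2 6; 0 0 1]
T5·…·T1 = [18 9/2 18; 0 3 -12; 0 0 1]
T6·…·T1 = [18 9/2 18; 0 9/2 -18; 0 0 1]

T = [18 9/2 18; 0 9/2 -18; 0 0 1]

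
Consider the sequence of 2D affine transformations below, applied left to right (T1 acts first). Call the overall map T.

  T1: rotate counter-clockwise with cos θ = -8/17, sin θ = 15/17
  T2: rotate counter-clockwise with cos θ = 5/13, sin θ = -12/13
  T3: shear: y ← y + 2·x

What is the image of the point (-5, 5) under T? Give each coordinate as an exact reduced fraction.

T1 rotate counter-clockwise with cos θ = -8/17, sin θ = 15/17: (-5, 5) → (-35/17, -115/17)
T2 rotate counter-clockwise with cos θ = 5/13, sin θ = -12/13: (-35/17, -115/17) → (-1555/221, -155/221)
T3 shear: y ← y + 2·x: (-1555/221, -155/221) → (-1555/221, -3265/221)

T(p) = (-1555/221, -3265/221)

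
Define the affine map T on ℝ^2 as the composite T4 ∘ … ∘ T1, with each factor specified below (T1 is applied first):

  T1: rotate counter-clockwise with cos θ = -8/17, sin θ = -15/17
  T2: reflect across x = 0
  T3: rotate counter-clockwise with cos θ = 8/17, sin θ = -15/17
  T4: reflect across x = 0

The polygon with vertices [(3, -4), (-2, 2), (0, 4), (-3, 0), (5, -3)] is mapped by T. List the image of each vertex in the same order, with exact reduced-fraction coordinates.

T1 rotate counter-clockwise with cos θ = -8/17, sin θ = -15/17: (3, -4) → (-84/17, -13/17); (-2, 2) → (46/17, 14/17); (0, 4) → (60/17, -32/17); (-3, 0) → (24/17, 45/17); (5, -3) → (-5, -3)
T2 reflect across x = 0: (-84/17, -13/17) → (84/17, -13/17); (46/17, 14/17) → (-46/17, 14/17); (60/17, -32/17) → (-60/17, -32/17); (24/17, 45/17) → (-24/17, 45/17); (-5, -3) → (5, -3)
T3 rotate counter-clockwise with cos θ = 8/17, sin θ = -15/17: (84/17, -13/17) → (477/289, -1364/289); (-46/17, 14/17) → (-158/289, 802/289); (-60/17, -32/17) → (-960/289, 644/289); (-24/17, 45/17) → (483/289, 720/289); (5, -3) → (-5/17, -99/17)
T4 reflect across x = 0: (477/289, -1364/289) → (-477/289, -1364/289); (-158/289, 802/289) → (158/289, 802/289); (-960/289, 644/289) → (960/289, 644/289); (483/289, 720/289) → (-483/289, 720/289); (-5/17, -99/17) → (5/17, -99/17)

image vertices: (-477/289, -1364/289), (158/289, 802/289), (960/289, 644/289), (-483/289, 720/289), (5/17, -99/17)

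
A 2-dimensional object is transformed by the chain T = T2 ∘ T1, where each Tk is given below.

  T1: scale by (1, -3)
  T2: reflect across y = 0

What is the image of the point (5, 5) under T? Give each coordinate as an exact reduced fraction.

T(p) = (5, 15)

T1 scale by (1, -3): (5, 5) → (5, -15)
T2 reflect across y = 0: (5, -15) → (5, 15)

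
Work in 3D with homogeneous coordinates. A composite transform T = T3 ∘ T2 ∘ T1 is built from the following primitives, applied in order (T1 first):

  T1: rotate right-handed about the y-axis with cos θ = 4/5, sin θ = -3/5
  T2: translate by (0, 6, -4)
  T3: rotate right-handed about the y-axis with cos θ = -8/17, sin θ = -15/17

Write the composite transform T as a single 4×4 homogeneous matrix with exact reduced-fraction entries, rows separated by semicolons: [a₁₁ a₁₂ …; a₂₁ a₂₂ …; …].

T = [-77/85 0 -36/85 60/17; 0 1 0 6; 36/85 0 -77/85 32/17; 0 0 0 1]

T1 = [4/5 0 -3/5 0; 0 1 0 0; 3/5 0 4/5 0; 0 0 0 1]
T2·T1 = [4/5 0 -3/5 0; 0 1 0 6; 3/5 0 4/5 -4; 0 0 0 1]
T3·…·T1 = [-77/85 0 -36/85 60/17; 0 1 0 6; 36/85 0 -77/85 32/17; 0 0 0 1]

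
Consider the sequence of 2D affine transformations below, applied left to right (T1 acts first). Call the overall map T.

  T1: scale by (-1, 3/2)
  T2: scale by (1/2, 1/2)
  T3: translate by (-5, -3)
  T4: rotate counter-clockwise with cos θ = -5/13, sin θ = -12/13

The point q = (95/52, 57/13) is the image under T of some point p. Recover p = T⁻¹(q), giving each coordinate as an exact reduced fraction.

p = (-1/2, 4)

T1 = [-1 0 0; 0 3/2 0; 0 0 1]
T2·T1 = [-1/2 0 0; 0 3/4 0; 0 0 1]
T3·…·T1 = [-1/2 0 -5; 0 3/4 -3; 0 0 1]
T4·…·T1 = [5/26 9/13 -11/13; 6/13 -15/52 75/13; 0 0 1]
det M = -3/8; M⁻¹ = [10/13 24/13 -10; 16/13 -20/39 4; 0 0 1]
M⁻¹ · (95/52, 57/13)ᵀ = (-1/2, 4)ᵀ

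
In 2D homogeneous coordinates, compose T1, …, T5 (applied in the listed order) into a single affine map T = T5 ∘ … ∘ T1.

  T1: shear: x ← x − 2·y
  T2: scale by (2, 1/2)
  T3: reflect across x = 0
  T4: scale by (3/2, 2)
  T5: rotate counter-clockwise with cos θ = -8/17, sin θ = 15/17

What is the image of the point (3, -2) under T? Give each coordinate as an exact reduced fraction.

T(p) = (198/17, -299/17)

T1 shear: x ← x − 2·y: (3, -2) → (7, -2)
T2 scale by (2, 1/2): (7, -2) → (14, -1)
T3 reflect across x = 0: (14, -1) → (-14, -1)
T4 scale by (3/2, 2): (-14, -1) → (-21, -2)
T5 rotate counter-clockwise with cos θ = -8/17, sin θ = 15/17: (-21, -2) → (198/17, -299/17)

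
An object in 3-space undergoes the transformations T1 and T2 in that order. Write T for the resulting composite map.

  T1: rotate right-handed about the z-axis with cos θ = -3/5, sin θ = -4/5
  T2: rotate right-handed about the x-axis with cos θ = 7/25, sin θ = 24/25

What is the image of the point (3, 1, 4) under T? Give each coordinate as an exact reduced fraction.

T1 rotate right-handed about the z-axis with cos θ = -3/5, sin θ = -4/5: (3, 1, 4) → (-1, -3, 4)
T2 rotate right-handed about the x-axis with cos θ = 7/25, sin θ = 24/25: (-1, -3, 4) → (-1, -117/25, -44/25)

T(p) = (-1, -117/25, -44/25)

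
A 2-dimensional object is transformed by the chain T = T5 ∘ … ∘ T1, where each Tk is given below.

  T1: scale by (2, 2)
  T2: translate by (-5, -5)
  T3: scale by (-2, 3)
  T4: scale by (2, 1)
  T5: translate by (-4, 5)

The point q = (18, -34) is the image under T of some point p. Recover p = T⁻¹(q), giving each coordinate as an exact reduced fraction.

T1 = [2 0 0; 0 2 0; 0 0 1]
T2·T1 = [2 0 -5; 0 2 -5; 0 0 1]
T3·…·T1 = [-4 0 10; 0 6 -15; 0 0 1]
T4·…·T1 = [-8 0 20; 0 6 -15; 0 0 1]
T5·…·T1 = [-8 0 16; 0 6 -10; 0 0 1]
det M = -48; M⁻¹ = [-1/8 0 2; 0 1/6 5/3; 0 0 1]
M⁻¹ · (18, -34)ᵀ = (-1/4, -4)ᵀ

p = (-1/4, -4)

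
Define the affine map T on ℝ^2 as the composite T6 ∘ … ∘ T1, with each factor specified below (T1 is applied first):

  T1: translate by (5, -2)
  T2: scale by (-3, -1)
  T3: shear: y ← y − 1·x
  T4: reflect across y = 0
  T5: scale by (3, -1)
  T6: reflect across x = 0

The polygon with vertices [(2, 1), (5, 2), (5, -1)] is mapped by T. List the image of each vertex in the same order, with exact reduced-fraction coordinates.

T1 translate by (5, -2): (2, 1) → (7, -1); (5, 2) → (10, 0); (5, -1) → (10, -3)
T2 scale by (-3, -1): (7, -1) → (-21, 1); (10, 0) → (-30, 0); (10, -3) → (-30, 3)
T3 shear: y ← y − 1·x: (-21, 1) → (-21, 22); (-30, 0) → (-30, 30); (-30, 3) → (-30, 33)
T4 reflect across y = 0: (-21, 22) → (-21, -22); (-30, 30) → (-30, -30); (-30, 33) → (-30, -33)
T5 scale by (3, -1): (-21, -22) → (-63, 22); (-30, -30) → (-90, 30); (-30, -33) → (-90, 33)
T6 reflect across x = 0: (-63, 22) → (63, 22); (-90, 30) → (90, 30); (-90, 33) → (90, 33)

image vertices: (63, 22), (90, 30), (90, 33)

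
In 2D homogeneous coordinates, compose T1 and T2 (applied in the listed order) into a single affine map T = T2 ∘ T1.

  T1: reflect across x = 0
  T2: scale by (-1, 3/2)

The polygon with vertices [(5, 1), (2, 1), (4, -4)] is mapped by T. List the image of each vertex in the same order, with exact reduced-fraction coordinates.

T1 reflect across x = 0: (5, 1) → (-5, 1); (2, 1) → (-2, 1); (4, -4) → (-4, -4)
T2 scale by (-1, 3/2): (-5, 1) → (5, 3/2); (-2, 1) → (2, 3/2); (-4, -4) → (4, -6)

image vertices: (5, 3/2), (2, 3/2), (4, -6)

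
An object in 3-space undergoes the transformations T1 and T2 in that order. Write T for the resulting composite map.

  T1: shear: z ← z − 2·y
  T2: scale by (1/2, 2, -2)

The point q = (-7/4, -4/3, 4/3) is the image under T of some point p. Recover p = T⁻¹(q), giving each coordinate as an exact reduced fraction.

T1 = [1 0 0 0; 0 1 0 0; 0 -2 1 0; 0 0 0 1]
T2·T1 = [1/2 0 0 0; 0 2 0 0; 0 4 -2 0; 0 0 0 1]
det M = -2; M⁻¹ = [2 0 0 0; 0 1/2 0 0; 0 1 -1/2 0; 0 0 0 1]
M⁻¹ · (-7/4, -4/3, 4/3)ᵀ = (-7/2, -2/3, -2)ᵀ

p = (-7/2, -2/3, -2)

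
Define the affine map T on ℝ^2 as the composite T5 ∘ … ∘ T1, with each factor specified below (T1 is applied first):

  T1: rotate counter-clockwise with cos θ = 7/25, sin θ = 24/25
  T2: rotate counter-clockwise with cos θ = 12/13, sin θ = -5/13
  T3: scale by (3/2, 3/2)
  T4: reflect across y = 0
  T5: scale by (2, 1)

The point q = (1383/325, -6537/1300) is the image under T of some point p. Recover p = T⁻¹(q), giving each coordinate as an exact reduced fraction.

T1 = [7/25 -24/25 0; 24/25 7/25 0; 0 0 1]
T2·T1 = [204/325 -253/325 0; 253/325 204/325 0; 0 0 1]
T3·…·T1 = [306/325 -759/650 0; 759/650 306/325 0; 0 0 1]
T4·…·T1 = [306/325 -759/650 0; -759/650 -306/325 0; 0 0 1]
T5·…·T1 = [612/325 -759/325 0; -759/650 -306/325 0; 0 0 1]
det M = -9/2; M⁻¹ = [68/325 -506/975 0; -253/975 -136/325 0; 0 0 1]
M⁻¹ · (1383/325, -6537/1300)ᵀ = (7/2, 1)ᵀ

p = (7/2, 1)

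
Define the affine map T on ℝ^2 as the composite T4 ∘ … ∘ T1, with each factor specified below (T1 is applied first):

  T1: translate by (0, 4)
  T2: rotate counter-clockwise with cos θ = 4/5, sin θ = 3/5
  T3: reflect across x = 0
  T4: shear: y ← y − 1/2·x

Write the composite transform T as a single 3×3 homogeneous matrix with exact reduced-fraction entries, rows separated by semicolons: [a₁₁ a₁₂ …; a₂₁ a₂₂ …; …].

T1 = [1 0 0; 0 1 4; 0 0 1]
T2·T1 = [4/5 -3/5 -12/5; 3/5 4/5 16/5; 0 0 1]
T3·…·T1 = [-4/5 3/5 12/5; 3/5 4/5 16/5; 0 0 1]
T4·…·T1 = [-4/5 3/5 12/5; 1 1/2 2; 0 0 1]

T = [-4/5 3/5 12/5; 1 1/2 2; 0 0 1]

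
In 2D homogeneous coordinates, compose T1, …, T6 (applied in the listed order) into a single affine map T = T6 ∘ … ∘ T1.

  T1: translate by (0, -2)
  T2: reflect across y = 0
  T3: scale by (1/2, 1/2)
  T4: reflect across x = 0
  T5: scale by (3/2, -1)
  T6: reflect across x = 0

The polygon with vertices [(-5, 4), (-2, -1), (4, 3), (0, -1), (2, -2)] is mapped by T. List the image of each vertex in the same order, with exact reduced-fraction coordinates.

image vertices: (-15/4, 1), (-3/2, -3/2), (3, 1/2), (0, -3/2), (3/2, -2)

T1 translate by (0, -2): (-5, 4) → (-5, 2); (-2, -1) → (-2, -3); (4, 3) → (4, 1); (0, -1) → (0, -3); (2, -2) → (2, -4)
T2 reflect across y = 0: (-5, 2) → (-5, -2); (-2, -3) → (-2, 3); (4, 1) → (4, -1); (0, -3) → (0, 3); (2, -4) → (2, 4)
T3 scale by (1/2, 1/2): (-5, -2) → (-5/2, -1); (-2, 3) → (-1, 3/2); (4, -1) → (2, -1/2); (0, 3) → (0, 3/2); (2, 4) → (1, 2)
T4 reflect across x = 0: (-5/2, -1) → (5/2, -1); (-1, 3/2) → (1, 3/2); (2, -1/2) → (-2, -1/2); (0, 3/2) → (0, 3/2); (1, 2) → (-1, 2)
T5 scale by (3/2, -1): (5/2, -1) → (15/4, 1); (1, 3/2) → (3/2, -3/2); (-2, -1/2) → (-3, 1/2); (0, 3/2) → (0, -3/2); (-1, 2) → (-3/2, -2)
T6 reflect across x = 0: (15/4, 1) → (-15/4, 1); (3/2, -3/2) → (-3/2, -3/2); (-3, 1/2) → (3, 1/2); (0, -3/2) → (0, -3/2); (-3/2, -2) → (3/2, -2)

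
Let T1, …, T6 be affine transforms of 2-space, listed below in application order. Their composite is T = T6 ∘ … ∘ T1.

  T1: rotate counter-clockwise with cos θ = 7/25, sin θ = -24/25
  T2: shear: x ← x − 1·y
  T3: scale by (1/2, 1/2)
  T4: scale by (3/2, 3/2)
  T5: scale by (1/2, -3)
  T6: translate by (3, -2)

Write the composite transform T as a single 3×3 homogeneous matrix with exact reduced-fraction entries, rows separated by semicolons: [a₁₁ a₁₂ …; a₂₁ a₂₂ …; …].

T = [93/200 51/200 3; 54/25 -63/100 -2; 0 0 1]

T1 = [7/25 24/25 0; -24/25 7/25 0; 0 0 1]
T2·T1 = [31/25 17/25 0; -24/25 7/25 0; 0 0 1]
T3·…·T1 = [31/50 17/50 0; -12/25 7/50 0; 0 0 1]
T4·…·T1 = [93/100 51/100 0; -18/25 21/100 0; 0 0 1]
T5·…·T1 = [93/200 51/200 0; 54/25 -63/100 0; 0 0 1]
T6·…·T1 = [93/200 51/200 3; 54/25 -63/100 -2; 0 0 1]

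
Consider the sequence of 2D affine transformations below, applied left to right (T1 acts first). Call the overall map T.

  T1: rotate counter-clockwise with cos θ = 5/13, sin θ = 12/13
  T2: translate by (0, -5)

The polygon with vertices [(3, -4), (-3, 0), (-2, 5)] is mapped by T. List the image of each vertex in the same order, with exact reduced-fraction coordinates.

T1 rotate counter-clockwise with cos θ = 5/13, sin θ = 12/13: (3, -4) → (63/13, 16/13); (-3, 0) → (-15/13, -36/13); (-2, 5) → (-70/13, 1/13)
T2 translate by (0, -5): (63/13, 16/13) → (63/13, -49/13); (-15/13, -36/13) → (-15/13, -101/13); (-70/13, 1/13) → (-70/13, -64/13)

image vertices: (63/13, -49/13), (-15/13, -101/13), (-70/13, -64/13)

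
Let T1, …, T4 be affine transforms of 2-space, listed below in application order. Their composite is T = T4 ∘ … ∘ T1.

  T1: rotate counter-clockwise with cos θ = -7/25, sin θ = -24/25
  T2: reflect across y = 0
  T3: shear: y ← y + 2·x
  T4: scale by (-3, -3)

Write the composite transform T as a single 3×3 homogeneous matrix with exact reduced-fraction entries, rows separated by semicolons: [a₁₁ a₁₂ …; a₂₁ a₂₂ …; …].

T1 = [-7/25 24/25 0; -24/25 -7/25 0; 0 0 1]
T2·T1 = [-7/25 24/25 0; 24/25 7/25 0; 0 0 1]
T3·…·T1 = [-7/25 24/25 0; 2/5 11/5 0; 0 0 1]
T4·…·T1 = [21/25 -72/25 0; -6/5 -33/5 0; 0 0 1]

T = [21/25 -72/25 0; -6/5 -33/5 0; 0 0 1]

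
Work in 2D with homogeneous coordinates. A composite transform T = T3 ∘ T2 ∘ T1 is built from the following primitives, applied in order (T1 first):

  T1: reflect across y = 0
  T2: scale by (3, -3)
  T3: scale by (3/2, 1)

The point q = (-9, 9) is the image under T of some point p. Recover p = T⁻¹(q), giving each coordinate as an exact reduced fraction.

T1 = [1 0 0; 0 -1 0; 0 0 1]
T2·T1 = [3 0 0; 0 3 0; 0 0 1]
T3·…·T1 = [9/2 0 0; 0 3 0; 0 0 1]
det M = 27/2; M⁻¹ = [2/9 0 0; 0 1/3 0; 0 0 1]
M⁻¹ · (-9, 9)ᵀ = (-2, 3)ᵀ

p = (-2, 3)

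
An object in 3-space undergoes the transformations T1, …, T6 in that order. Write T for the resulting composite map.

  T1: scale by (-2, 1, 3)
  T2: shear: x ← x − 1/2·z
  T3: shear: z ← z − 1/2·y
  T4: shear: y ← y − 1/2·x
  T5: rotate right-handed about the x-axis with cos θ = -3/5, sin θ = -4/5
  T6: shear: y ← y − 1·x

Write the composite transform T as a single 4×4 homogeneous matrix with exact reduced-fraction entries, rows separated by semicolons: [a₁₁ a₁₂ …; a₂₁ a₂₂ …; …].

T = [-2 0 -3/2 0; 7/5 -1 69/20 0; -4/5 -1/2 -12/5 0; 0 0 0 1]

T1 = [-2 0 0 0; 0 1 0 0; 0 0 3 0; 0 0 0 1]
T2·T1 = [-2 0 -3/2 0; 0 1 0 0; 0 0 3 0; 0 0 0 1]
T3·…·T1 = [-2 0 -3/2 0; 0 1 0 0; 0 -1/2 3 0; 0 0 0 1]
T4·…·T1 = [-2 0 -3/2 0; 1 1 3/4 0; 0 -1/2 3 0; 0 0 0 1]
T5·…·T1 = [-2 0 -3/2 0; -3/5 -1 39/20 0; -4/5 -1/2 -12/5 0; 0 0 0 1]
T6·…·T1 = [-2 0 -3/2 0; 7/5 -1 69/20 0; -4/5 -1/2 -12/5 0; 0 0 0 1]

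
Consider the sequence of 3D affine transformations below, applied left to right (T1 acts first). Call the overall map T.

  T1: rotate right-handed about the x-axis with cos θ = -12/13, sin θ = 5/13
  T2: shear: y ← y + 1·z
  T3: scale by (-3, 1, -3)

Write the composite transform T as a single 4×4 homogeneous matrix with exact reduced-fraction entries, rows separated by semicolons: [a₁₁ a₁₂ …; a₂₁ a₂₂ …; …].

T1 = [1 0 0 0; 0 -12/13 -5/13 0; 0 5/13 -12/13 0; 0 0 0 1]
T2·T1 = [1 0 0 0; 0 -7/13 -17/13 0; 0 5/13 -12/13 0; 0 0 0 1]
T3·…·T1 = [-3 0 0 0; 0 -7/13 -17/13 0; 0 -15/13 36/13 0; 0 0 0 1]

T = [-3 0 0 0; 0 -7/13 -17/13 0; 0 -15/13 36/13 0; 0 0 0 1]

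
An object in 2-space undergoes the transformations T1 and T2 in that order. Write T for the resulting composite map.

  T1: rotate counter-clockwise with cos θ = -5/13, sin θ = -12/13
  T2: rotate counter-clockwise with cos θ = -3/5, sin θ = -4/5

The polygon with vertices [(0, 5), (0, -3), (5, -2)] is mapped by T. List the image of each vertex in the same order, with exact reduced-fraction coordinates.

image vertices: (-56/13, -33/13), (168/65, 99/65), (-53/65, 346/65)

T1 rotate counter-clockwise with cos θ = -5/13, sin θ = -12/13: (0, 5) → (60/13, -25/13); (0, -3) → (-36/13, 15/13); (5, -2) → (-49/13, -50/13)
T2 rotate counter-clockwise with cos θ = -3/5, sin θ = -4/5: (60/13, -25/13) → (-56/13, -33/13); (-36/13, 15/13) → (168/65, 99/65); (-49/13, -50/13) → (-53/65, 346/65)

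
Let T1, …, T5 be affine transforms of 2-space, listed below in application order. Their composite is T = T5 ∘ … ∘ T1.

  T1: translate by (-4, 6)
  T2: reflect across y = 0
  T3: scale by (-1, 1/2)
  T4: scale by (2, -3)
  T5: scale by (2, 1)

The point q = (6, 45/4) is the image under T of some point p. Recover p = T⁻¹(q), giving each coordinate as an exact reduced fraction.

T1 = [1 0 -4; 0 1 6; 0 0 1]
T2·T1 = [1 0 -4; 0 -1 -6; 0 0 1]
T3·…·T1 = [-1 0 4; 0 -1/2 -3; 0 0 1]
T4·…·T1 = [-2 0 8; 0 3/2 9; 0 0 1]
T5·…·T1 = [-4 0 16; 0 3/2 9; 0 0 1]
det M = -6; M⁻¹ = [-1/4 0 4; 0 2/3 -6; 0 0 1]
M⁻¹ · (6, 45/4)ᵀ = (5/2, 3/2)ᵀ

p = (5/2, 3/2)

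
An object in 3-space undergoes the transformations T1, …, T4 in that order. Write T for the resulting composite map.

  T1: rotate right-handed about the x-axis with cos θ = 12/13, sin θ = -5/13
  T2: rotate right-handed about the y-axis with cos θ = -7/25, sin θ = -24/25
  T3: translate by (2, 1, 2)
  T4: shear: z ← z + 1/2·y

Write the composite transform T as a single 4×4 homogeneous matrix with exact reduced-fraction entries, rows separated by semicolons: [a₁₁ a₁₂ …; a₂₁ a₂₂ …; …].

T1 = [1 0 0 0; 0 12/13 5/13 0; 0 -5/13 12/13 0; 0 0 0 1]
T2·T1 = [-7/25 24/65 -288/325 0; 0 12/13 5/13 0; 24/25 7/65 -84/325 0; 0 0 0 1]
T3·…·T1 = [-7/25 24/65 -288/325 2; 0 12/13 5/13 1; 24/25 7/65 -84/325 2; 0 0 0 1]
T4·…·T1 = [-7/25 24/65 -288/325 2; 0 12/13 5/13 1; 24/25 37/65 -43/650 5/2; 0 0 0 1]

T = [-7/25 24/65 -288/325 2; 0 12/13 5/13 1; 24/25 37/65 -43/650 5/2; 0 0 0 1]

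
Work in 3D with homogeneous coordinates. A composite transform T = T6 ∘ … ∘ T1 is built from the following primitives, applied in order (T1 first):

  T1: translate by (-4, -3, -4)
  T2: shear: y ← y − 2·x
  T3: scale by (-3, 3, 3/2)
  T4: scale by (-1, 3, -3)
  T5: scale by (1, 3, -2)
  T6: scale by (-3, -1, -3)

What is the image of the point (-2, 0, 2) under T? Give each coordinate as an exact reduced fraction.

T1 translate by (-4, -3, -4): (-2, 0, 2) → (-6, -3, -2)
T2 shear: y ← y − 2·x: (-6, -3, -2) → (-6, 9, -2)
T3 scale by (-3, 3, 3/2): (-6, 9, -2) → (18, 27, -3)
T4 scale by (-1, 3, -3): (18, 27, -3) → (-18, 81, 9)
T5 scale by (1, 3, -2): (-18, 81, 9) → (-18, 243, -18)
T6 scale by (-3, -1, -3): (-18, 243, -18) → (54, -243, 54)

T(p) = (54, -243, 54)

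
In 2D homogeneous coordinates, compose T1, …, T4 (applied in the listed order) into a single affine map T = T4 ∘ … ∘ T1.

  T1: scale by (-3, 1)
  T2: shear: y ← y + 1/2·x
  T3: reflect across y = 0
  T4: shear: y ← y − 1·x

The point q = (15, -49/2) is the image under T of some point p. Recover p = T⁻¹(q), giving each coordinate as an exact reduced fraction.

p = (-5, 2)

T1 = [-3 0 0; 0 1 0; 0 0 1]
T2·T1 = [-3 0 0; -3/2 1 0; 0 0 1]
T3·…·T1 = [-3 0 0; 3/2 -1 0; 0 0 1]
T4·…·T1 = [-3 0 0; 9/2 -1 0; 0 0 1]
det M = 3; M⁻¹ = [-1/3 0 0; -3/2 -1 0; 0 0 1]
M⁻¹ · (15, -49/2)ᵀ = (-5, 2)ᵀ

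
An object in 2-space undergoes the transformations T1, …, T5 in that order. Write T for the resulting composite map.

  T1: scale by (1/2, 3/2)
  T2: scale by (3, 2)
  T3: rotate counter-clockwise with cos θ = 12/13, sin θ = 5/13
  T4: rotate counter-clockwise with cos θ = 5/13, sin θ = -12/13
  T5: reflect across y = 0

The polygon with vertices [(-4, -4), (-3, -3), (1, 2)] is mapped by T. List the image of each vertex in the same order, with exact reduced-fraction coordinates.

image vertices: (-2148/169, 726/169), (-1611/169, 1089/338), (894/169, -1083/338)

T1 scale by (1/2, 3/2): (-4, -4) → (-2, -6); (-3, -3) → (-3/2, -9/2); (1, 2) → (1/2, 3)
T2 scale by (3, 2): (-2, -6) → (-6, -12); (-3/2, -9/2) → (-9/2, -9); (1/2, 3) → (3/2, 6)
T3 rotate counter-clockwise with cos θ = 12/13, sin θ = 5/13: (-6, -12) → (-12/13, -174/13); (-9/2, -9) → (-9/13, -261/26); (3/2, 6) → (-12/13, 159/26)
T4 rotate counter-clockwise with cos θ = 5/13, sin θ = -12/13: (-12/13, -174/13) → (-2148/169, -726/169); (-9/13, -261/26) → (-1611/169, -1089/338); (-12/13, 159/26) → (894/169, 1083/338)
T5 reflect across y = 0: (-2148/169, -726/169) → (-2148/169, 726/169); (-1611/169, -1089/338) → (-1611/169, 1089/338); (894/169, 1083/338) → (894/169, -1083/338)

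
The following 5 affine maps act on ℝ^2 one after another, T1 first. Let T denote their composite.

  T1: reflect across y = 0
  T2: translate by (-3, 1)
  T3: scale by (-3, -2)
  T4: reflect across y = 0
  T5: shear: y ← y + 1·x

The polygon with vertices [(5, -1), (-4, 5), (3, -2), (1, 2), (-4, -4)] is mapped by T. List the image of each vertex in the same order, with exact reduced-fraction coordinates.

image vertices: (-6, -2), (21, 13), (0, 6), (6, 4), (21, 31)

T1 reflect across y = 0: (5, -1) → (5, 1); (-4, 5) → (-4, -5); (3, -2) → (3, 2); (1, 2) → (1, -2); (-4, -4) → (-4, 4)
T2 translate by (-3, 1): (5, 1) → (2, 2); (-4, -5) → (-7, -4); (3, 2) → (0, 3); (1, -2) → (-2, -1); (-4, 4) → (-7, 5)
T3 scale by (-3, -2): (2, 2) → (-6, -4); (-7, -4) → (21, 8); (0, 3) → (0, -6); (-2, -1) → (6, 2); (-7, 5) → (21, -10)
T4 reflect across y = 0: (-6, -4) → (-6, 4); (21, 8) → (21, -8); (0, -6) → (0, 6); (6, 2) → (6, -2); (21, -10) → (21, 10)
T5 shear: y ← y + 1·x: (-6, 4) → (-6, -2); (21, -8) → (21, 13); (0, 6) → (0, 6); (6, -2) → (6, 4); (21, 10) → (21, 31)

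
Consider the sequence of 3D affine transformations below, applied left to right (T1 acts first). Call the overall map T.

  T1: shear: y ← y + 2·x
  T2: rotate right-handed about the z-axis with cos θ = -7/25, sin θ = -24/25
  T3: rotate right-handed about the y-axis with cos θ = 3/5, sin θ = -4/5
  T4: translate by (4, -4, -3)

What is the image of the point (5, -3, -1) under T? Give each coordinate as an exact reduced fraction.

T1 shear: y ← y + 2·x: (5, -3, -1) → (5, 7, -1)
T2 rotate right-handed about the z-axis with cos θ = -7/25, sin θ = -24/25: (5, 7, -1) → (133/25, -169/25, -1)
T3 rotate right-handed about the y-axis with cos θ = 3/5, sin θ = -4/5: (133/25, -169/25, -1) → (499/125, -169/25, 457/125)
T4 translate by (4, -4, -3): (499/125, -169/25, 457/125) → (999/125, -269/25, 82/125)

T(p) = (999/125, -269/25, 82/125)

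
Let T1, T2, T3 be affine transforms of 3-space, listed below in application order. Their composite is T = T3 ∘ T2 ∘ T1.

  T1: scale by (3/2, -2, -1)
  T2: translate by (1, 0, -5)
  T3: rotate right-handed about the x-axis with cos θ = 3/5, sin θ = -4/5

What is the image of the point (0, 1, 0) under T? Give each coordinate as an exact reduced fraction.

T1 scale by (3/2, -2, -1): (0, 1, 0) → (0, -2, 0)
T2 translate by (1, 0, -5): (0, -2, 0) → (1, -2, -5)
T3 rotate right-handed about the x-axis with cos θ = 3/5, sin θ = -4/5: (1, -2, -5) → (1, -26/5, -7/5)

T(p) = (1, -26/5, -7/5)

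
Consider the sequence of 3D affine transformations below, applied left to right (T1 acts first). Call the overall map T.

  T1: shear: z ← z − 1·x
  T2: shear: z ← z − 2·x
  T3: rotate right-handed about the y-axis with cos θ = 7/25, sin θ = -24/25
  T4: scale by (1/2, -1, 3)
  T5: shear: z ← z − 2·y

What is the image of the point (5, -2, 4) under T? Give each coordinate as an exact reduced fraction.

T1 shear: z ← z − 1·x: (5, -2, 4) → (5, -2, -1)
T2 shear: z ← z − 2·x: (5, -2, -1) → (5, -2, -11)
T3 rotate right-handed about the y-axis with cos θ = 7/25, sin θ = -24/25: (5, -2, -11) → (299/25, -2, 43/25)
T4 scale by (1/2, -1, 3): (299/25, -2, 43/25) → (299/50, 2, 129/25)
T5 shear: z ← z − 2·y: (299/50, 2, 129/25) → (299/50, 2, 29/25)

T(p) = (299/50, 2, 29/25)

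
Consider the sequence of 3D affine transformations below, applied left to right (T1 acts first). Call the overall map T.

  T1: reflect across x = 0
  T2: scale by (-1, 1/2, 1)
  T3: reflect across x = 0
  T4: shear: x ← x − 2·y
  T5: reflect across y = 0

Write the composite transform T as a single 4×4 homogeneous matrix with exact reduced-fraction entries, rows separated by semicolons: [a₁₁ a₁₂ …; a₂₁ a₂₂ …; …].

T1 = [-1 0 0 0; 0 1 0 0; 0 0 1 0; 0 0 0 1]
T2·T1 = [1 0 0 0; 0 1/2 0 0; 0 0 1 0; 0 0 0 1]
T3·…·T1 = [-1 0 0 0; 0 1/2 0 0; 0 0 1 0; 0 0 0 1]
T4·…·T1 = [-1 -1 0 0; 0 1/2 0 0; 0 0 1 0; 0 0 0 1]
T5·…·T1 = [-1 -1 0 0; 0 -1/2 0 0; 0 0 1 0; 0 0 0 1]

T = [-1 -1 0 0; 0 -1/2 0 0; 0 0 1 0; 0 0 0 1]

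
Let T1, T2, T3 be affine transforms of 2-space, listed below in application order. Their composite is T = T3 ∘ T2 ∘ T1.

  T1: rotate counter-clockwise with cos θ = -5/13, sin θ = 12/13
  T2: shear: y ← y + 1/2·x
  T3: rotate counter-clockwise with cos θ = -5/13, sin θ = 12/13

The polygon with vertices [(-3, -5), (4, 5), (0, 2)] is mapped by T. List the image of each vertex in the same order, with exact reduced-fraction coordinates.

image vertices: (-693/169, 1535/338), (604/169, -875/169), (384/169, -178/169)

T1 rotate counter-clockwise with cos θ = -5/13, sin θ = 12/13: (-3, -5) → (75/13, -11/13); (4, 5) → (-80/13, 23/13); (0, 2) → (-24/13, -10/13)
T2 shear: y ← y + 1/2·x: (75/13, -11/13) → (75/13, 53/26); (-80/13, 23/13) → (-80/13, -17/13); (-24/13, -10/13) → (-24/13, -22/13)
T3 rotate counter-clockwise with cos θ = -5/13, sin θ = 12/13: (75/13, 53/26) → (-693/169, 1535/338); (-80/13, -17/13) → (604/169, -875/169); (-24/13, -22/13) → (384/169, -178/169)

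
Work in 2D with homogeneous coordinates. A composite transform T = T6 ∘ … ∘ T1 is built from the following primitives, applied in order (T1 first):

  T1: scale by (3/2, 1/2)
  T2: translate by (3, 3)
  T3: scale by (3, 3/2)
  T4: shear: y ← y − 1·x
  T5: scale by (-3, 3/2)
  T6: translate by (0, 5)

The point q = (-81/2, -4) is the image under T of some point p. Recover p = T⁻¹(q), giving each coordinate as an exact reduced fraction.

T1 = [3/2 0 0; 0 1/2 0; 0 0 1]
T2·T1 = [3/2 0 3; 0 1/2 3; 0 0 1]
T3·…·T1 = [9/2 0 9; 0 3/4 9/2; 0 0 1]
T4·…·T1 = [9/2 0 9; -9/2 3/4 -9/2; 0 0 1]
T5·…·T1 = [-27/2 0 -27; -27/4 9/8 -27/4; 0 0 1]
T6·…·T1 = [-27/2 0 -27; -27/4 9/8 -7/4; 0 0 1]
det M = -243/16; M⁻¹ = [-2/27 0 -2; -4/9 8/9 -94/9; 0 0 1]
M⁻¹ · (-81/2, -4)ᵀ = (1, 4)ᵀ

p = (1, 4)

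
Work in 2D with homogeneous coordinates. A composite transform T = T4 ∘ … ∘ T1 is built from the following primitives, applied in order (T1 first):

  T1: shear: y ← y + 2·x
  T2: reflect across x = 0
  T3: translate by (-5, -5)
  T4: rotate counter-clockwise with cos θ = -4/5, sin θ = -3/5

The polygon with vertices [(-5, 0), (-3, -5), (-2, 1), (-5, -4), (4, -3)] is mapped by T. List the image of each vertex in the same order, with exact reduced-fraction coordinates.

T1 shear: y ← y + 2·x: (-5, 0) → (-5, -10); (-3, -5) → (-3, -11); (-2, 1) → (-2, -3); (-5, -4) → (-5, -14); (4, -3) → (4, 5)
T2 reflect across x = 0: (-5, -10) → (5, -10); (-3, -11) → (3, -11); (-2, -3) → (2, -3); (-5, -14) → (5, -14); (4, 5) → (-4, 5)
T3 translate by (-5, -5): (5, -10) → (0, -15); (3, -11) → (-2, -16); (2, -3) → (-3, -8); (5, -14) → (0, -19); (-4, 5) → (-9, 0)
T4 rotate counter-clockwise with cos θ = -4/5, sin θ = -3/5: (0, -15) → (-9, 12); (-2, -16) → (-8, 14); (-3, -8) → (-12/5, 41/5); (0, -19) → (-57/5, 76/5); (-9, 0) → (36/5, 27/5)

image vertices: (-9, 12), (-8, 14), (-12/5, 41/5), (-57/5, 76/5), (36/5, 27/5)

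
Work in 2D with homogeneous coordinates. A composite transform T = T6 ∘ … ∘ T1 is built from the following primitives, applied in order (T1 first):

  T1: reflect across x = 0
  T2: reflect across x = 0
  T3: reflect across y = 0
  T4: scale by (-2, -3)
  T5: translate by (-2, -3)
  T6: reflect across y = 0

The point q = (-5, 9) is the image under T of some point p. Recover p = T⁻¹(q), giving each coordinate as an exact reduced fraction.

T1 = [-1 0 0; 0 1 0; 0 0 1]
T2·T1 = [1 0 0; 0 1 0; 0 0 1]
T3·…·T1 = [1 0 0; 0 -1 0; 0 0 1]
T4·…·T1 = [-2 0 0; 0 3 0; 0 0 1]
T5·…·T1 = [-2 0 -2; 0 3 -3; 0 0 1]
T6·…·T1 = [-2 0 -2; 0 -3 3; 0 0 1]
det M = 6; M⁻¹ = [-1/2 0 -1; 0 -1/3 1; 0 0 1]
M⁻¹ · (-5, 9)ᵀ = (3/2, -2)ᵀ

p = (3/2, -2)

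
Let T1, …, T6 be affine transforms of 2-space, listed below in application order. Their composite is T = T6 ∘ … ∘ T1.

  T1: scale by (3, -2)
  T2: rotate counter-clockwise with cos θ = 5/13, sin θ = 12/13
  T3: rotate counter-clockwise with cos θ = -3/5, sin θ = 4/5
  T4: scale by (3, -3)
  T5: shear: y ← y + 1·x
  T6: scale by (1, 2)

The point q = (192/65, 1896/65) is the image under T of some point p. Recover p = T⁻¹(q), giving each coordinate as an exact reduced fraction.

T1 = [3 0 0; 0 -2 0; 0 0 1]
T2·T1 = [15/13 24/13 0; 36/13 -10/13 0; 0 0 1]
T3·…·T1 = [-189/65 -32/65 0; -48/65 126/65 0; 0 0 1]
T4·…·T1 = [-567/65 -96/65 0; 144/65 -378/65 0; 0 0 1]
T5·…·T1 = [-567/65 -96/65 0; -423/65 -474/65 0; 0 0 1]
T6·…·T1 = [-567/65 -96/65 0; -846/65 -948/65 0; 0 0 1]
det M = 108; M⁻¹ = [-79/585 8/585 0; 47/390 -21/260 0; 0 0 1]
M⁻¹ · (192/65, 1896/65)ᵀ = (0, -2)ᵀ

p = (0, -2)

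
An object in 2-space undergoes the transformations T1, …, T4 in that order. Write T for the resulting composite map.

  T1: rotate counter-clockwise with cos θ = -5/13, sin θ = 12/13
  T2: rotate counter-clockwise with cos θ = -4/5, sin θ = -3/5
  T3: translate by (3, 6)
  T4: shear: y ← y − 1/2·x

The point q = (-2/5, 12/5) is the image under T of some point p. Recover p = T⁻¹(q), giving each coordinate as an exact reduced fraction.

p = (-1, -5)

T1 = [-5/13 -12/13 0; 12/13 -5/13 0; 0 0 1]
T2·T1 = [56/65 33/65 0; -33/65 56/65 0; 0 0 1]
T3·…·T1 = [56/65 33/65 3; -33/65 56/65 6; 0 0 1]
T4·…·T1 = [56/65 33/65 3; -61/65 79/130 9/2; 0 0 1]
det M = 1; M⁻¹ = [79/130 -33/65 6/13; 61/65 56/65 -87/13; 0 0 1]
M⁻¹ · (-2/5, 12/5)ᵀ = (-1, -5)ᵀ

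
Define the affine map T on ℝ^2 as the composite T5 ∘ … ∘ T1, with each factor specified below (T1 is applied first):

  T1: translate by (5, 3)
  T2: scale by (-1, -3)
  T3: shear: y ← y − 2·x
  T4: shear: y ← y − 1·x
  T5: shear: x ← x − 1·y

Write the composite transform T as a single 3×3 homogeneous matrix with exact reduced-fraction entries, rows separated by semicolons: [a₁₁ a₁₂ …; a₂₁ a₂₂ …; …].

T1 = [1 0 5; 0 1 3; 0 0 1]
T2·T1 = [-1 0 -5; 0 -3 -9; 0 0 1]
T3·…·T1 = [-1 0 -5; 2 -3 1; 0 0 1]
T4·…·T1 = [-1 0 -5; 3 -3 6; 0 0 1]
T5·…·T1 = [-4 3 -11; 3 -3 6; 0 0 1]

T = [-4 3 -11; 3 -3 6; 0 0 1]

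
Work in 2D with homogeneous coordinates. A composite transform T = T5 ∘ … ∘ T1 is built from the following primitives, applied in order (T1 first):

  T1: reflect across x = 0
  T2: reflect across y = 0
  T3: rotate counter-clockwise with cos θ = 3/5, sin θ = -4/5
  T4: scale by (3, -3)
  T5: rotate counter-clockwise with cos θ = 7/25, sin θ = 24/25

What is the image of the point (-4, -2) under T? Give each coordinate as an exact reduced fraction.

T(p) = (-12/5, 66/5)

T1 reflect across x = 0: (-4, -2) → (4, -2)
T2 reflect across y = 0: (4, -2) → (4, 2)
T3 rotate counter-clockwise with cos θ = 3/5, sin θ = -4/5: (4, 2) → (4, -2)
T4 scale by (3, -3): (4, -2) → (12, 6)
T5 rotate counter-clockwise with cos θ = 7/25, sin θ = 24/25: (12, 6) → (-12/5, 66/5)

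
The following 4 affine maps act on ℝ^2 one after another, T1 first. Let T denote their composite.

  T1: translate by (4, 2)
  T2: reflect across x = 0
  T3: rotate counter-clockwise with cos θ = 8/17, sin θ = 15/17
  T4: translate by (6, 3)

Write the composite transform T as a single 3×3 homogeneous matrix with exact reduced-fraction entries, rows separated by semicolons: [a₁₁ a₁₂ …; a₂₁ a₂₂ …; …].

T1 = [1 0 4; 0 1 2; 0 0 1]
T2·T1 = [-1 0 -4; 0 1 2; 0 0 1]
T3·…·T1 = [-8/17 -15/17 -62/17; -15/17 8/17 -44/17; 0 0 1]
T4·…·T1 = [-8/17 -15/17 40/17; -15/17 8/17 7/17; 0 0 1]

T = [-8/17 -15/17 40/17; -15/17 8/17 7/17; 0 0 1]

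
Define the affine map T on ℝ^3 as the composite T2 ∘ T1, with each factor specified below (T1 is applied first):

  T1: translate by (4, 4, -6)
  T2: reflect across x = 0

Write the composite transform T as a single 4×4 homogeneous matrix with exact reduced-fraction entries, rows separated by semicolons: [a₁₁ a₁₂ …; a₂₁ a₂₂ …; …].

T1 = [1 0 0 4; 0 1 0 4; 0 0 1 -6; 0 0 0 1]
T2·T1 = [-1 0 0 -4; 0 1 0 4; 0 0 1 -6; 0 0 0 1]

T = [-1 0 0 -4; 0 1 0 4; 0 0 1 -6; 0 0 0 1]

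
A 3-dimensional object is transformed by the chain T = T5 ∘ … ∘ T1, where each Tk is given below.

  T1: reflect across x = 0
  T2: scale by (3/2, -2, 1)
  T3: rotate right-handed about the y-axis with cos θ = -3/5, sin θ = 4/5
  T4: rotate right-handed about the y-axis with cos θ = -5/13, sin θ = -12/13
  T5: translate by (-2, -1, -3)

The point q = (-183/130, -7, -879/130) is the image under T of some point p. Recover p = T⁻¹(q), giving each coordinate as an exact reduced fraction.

p = (-1, 3, -7/2)

T1 = [-1 0 0 0; 0 1 0 0; 0 0 1 0; 0 0 0 1]
T2·T1 = [-3/2 0 0 0; 0 -2 0 0; 0 0 1 0; 0 0 0 1]
T3·…·T1 = [9/10 0 4/5 0; 0 -2 0 0; 6/5 0 -3/5 0; 0 0 0 1]
T4·…·T1 = [-189/130 0 16/65 0; 0 -2 0 0; 24/65 0 63/65 0; 0 0 0 1]
T5·…·T1 = [-189/130 0 16/65 -2; 0 -2 0 -1; 24/65 0 63/65 -3; 0 0 0 1]
det M = 3; M⁻¹ = [-42/65 0 32/195 -4/5; 0 -1/2 0 -1/2; 16/65 0 63/65 17/5; 0 0 0 1]
M⁻¹ · (-183/130, -7, -879/130)ᵀ = (-1, 3, -7/2)ᵀ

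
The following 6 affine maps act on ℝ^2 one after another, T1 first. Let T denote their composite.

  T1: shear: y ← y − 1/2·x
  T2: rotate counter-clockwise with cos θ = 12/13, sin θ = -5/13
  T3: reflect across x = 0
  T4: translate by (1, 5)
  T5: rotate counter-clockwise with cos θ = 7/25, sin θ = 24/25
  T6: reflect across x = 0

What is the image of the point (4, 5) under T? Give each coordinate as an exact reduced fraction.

T(p) = (2294/325, -633/325)

T1 shear: y ← y − 1/2·x: (4, 5) → (4, 3)
T2 rotate counter-clockwise with cos θ = 12/13, sin θ = -5/13: (4, 3) → (63/13, 16/13)
T3 reflect across x = 0: (63/13, 16/13) → (-63/13, 16/13)
T4 translate by (1, 5): (-63/13, 16/13) → (-50/13, 81/13)
T5 rotate counter-clockwise with cos θ = 7/25, sin θ = 24/25: (-50/13, 81/13) → (-2294/325, -633/325)
T6 reflect across x = 0: (-2294/325, -633/325) → (2294/325, -633/325)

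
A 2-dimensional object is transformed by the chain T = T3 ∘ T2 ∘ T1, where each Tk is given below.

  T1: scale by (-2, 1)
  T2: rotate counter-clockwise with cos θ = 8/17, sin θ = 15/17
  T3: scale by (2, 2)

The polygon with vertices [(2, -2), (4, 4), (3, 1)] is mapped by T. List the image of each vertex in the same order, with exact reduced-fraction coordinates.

image vertices: (-4/17, -152/17), (-248/17, -176/17), (-126/17, -164/17)

T1 scale by (-2, 1): (2, -2) → (-4, -2); (4, 4) → (-8, 4); (3, 1) → (-6, 1)
T2 rotate counter-clockwise with cos θ = 8/17, sin θ = 15/17: (-4, -2) → (-2/17, -76/17); (-8, 4) → (-124/17, -88/17); (-6, 1) → (-63/17, -82/17)
T3 scale by (2, 2): (-2/17, -76/17) → (-4/17, -152/17); (-124/17, -88/17) → (-248/17, -176/17); (-63/17, -82/17) → (-126/17, -164/17)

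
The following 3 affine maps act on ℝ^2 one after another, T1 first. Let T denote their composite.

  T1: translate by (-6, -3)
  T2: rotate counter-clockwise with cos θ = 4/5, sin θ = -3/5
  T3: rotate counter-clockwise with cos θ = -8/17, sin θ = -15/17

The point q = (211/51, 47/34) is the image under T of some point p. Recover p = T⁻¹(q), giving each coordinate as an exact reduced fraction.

T1 = [1 0 -6; 0 1 -3; 0 0 1]
T2·T1 = [4/5 3/5 -33/5; -3/5 4/5 6/5; 0 0 1]
T3·…·T1 = [-77/85 36/85 354/85; -36/85 -77/85 447/85; 0 0 1]
det M = 1; M⁻¹ = [-77/85 -36/85 6; 36/85 -77/85 3; 0 0 1]
M⁻¹ · (211/51, 47/34)ᵀ = (5/3, 7/2)ᵀ

p = (5/3, 7/2)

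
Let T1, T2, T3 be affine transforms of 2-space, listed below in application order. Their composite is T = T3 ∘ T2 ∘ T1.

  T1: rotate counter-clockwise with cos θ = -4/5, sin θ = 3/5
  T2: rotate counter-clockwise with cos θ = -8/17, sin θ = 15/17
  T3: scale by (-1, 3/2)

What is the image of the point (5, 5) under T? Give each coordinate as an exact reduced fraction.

T1 rotate counter-clockwise with cos θ = -4/5, sin θ = 3/5: (5, 5) → (-7, -1)
T2 rotate counter-clockwise with cos θ = -8/17, sin θ = 15/17: (-7, -1) → (71/17, -97/17)
T3 scale by (-1, 3/2): (71/17, -97/17) → (-71/17, -291/34)

T(p) = (-71/17, -291/34)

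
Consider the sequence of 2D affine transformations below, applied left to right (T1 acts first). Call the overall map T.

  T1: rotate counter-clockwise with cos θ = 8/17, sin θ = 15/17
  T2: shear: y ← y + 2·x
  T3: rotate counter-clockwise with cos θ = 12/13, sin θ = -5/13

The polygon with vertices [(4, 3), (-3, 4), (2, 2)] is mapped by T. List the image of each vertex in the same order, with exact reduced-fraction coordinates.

image vertices: (134/221, 761/221), (-1913/221, -1752/221), (-6/17, 22/17)

T1 rotate counter-clockwise with cos θ = 8/17, sin θ = 15/17: (4, 3) → (-13/17, 84/17); (-3, 4) → (-84/17, -13/17); (2, 2) → (-14/17, 46/17)
T2 shear: y ← y + 2·x: (-13/17, 84/17) → (-13/17, 58/17); (-84/17, -13/17) → (-84/17, -181/17); (-14/17, 46/17) → (-14/17, 18/17)
T3 rotate counter-clockwise with cos θ = 12/13, sin θ = -5/13: (-13/17, 58/17) → (134/221, 761/221); (-84/17, -181/17) → (-1913/221, -1752/221); (-14/17, 18/17) → (-6/17, 22/17)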